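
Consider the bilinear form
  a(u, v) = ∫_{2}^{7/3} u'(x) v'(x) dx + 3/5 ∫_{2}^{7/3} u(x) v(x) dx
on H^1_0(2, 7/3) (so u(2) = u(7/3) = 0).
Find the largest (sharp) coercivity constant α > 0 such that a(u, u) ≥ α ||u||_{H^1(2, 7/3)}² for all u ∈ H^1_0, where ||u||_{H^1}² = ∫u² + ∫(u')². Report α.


α = 3*(1 + 15*π^2)/(5*(1 + 9*π^2))

Coercivity of a(·,·) on H^1_0(2, 7/3) means a(u, u) ≥ α ||u||_{H^1}² for every u ∈ H^1_0.
The interval has length L = 1/3, and Poincaré/coercivity depend only on L. Here a(u, u) = ∫(u')² + (3/5)·∫u².
Here 0 < c = 3/5 < 1. The condition a(u,u) ≥ α||u||_{H^1}² reads (1−α)∫(u')² ≥ (α−c)∫u². Any admissible α is ≤ 1 (rapidly oscillating u have ∫u²/∫(u')² → 0), and α = 1 would force 0 ≥ (1−c)∫u², impossible since c < 1; so 1−α > 0. By the sharp Poincaré inequality on H^1_0 of an interval of length L, ∫(u')² ≥ (π/L)²∫u² with equality for the first sine mode sin(π(x−x₀)/L) (x₀ the left endpoint), so the inequality holds for all u iff (1−α)(π/L)² ≥ α − c, i.e. α ≤ ((π/L)² + c)/((π/L)² + 1) = (1 + c(L/π)²)/(1 + (L/π)²). With (π/L)² = 9*π^2 and c = 3/5, the largest admissible constant is α = ((π/L)² + c)/((π/L)² + 1).
Simplifying, α = 3*(1 + 15*π^2)/(5*(1 + 9*π^2)).


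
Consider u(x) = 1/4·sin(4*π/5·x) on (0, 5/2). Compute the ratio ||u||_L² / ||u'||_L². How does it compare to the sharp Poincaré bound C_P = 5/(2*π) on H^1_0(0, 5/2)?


||u||_L² / ||u'||_L² = 5/(4*π) < C_P = 5/(2*π).

u(x) = 1/4·sin(4*π/5·x), so u'(x) = π*cos(4*π*x/5)/5.
Writing u(x) = A·sin(kπx/L) with A = 1/4 and k = 2, use ∫_0^L sin²(kπx/L) dx = L/2 and ∫_0^L cos²(kπx/L) dx = L/2.
u² = 1/16·sin²(4*π/5·x) and (u')² = π^2/25·cos²(4*π/5·x), and each of sin², cos² integrates to L/2 = 5/4 over (0, 5/2).
∫_0^5/2 u² dx = 5/64, so ||u||_L² = sqrt(5)/8.
∫_0^5/2 (u')² dx = π^2/20, so ||u'||_L² = sqrt(5)*π/10.
Ratio ||u||_L² / ||u'||_L² = 5/(4*π).
Sharp Poincaré constant on H^1_0(0, 5/2) is C_P = L/π = 5/(2*π), achieved by sin(2*π/5·x).
This is the k = 2 harmonic; the ratio L/(kπ) is strictly less than C_P = L/π, consistent with the sharp inequality ||u||_L² ≤ C_P ||u'||_L².


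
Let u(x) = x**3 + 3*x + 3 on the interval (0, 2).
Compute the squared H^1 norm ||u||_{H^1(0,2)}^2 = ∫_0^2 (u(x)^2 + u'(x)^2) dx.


||u||_{H^1}^2 = 1976/7

The H^1 norm (squared) on an interval (0, L) is
  ||u||_{H^1}^2 = ∫_0^L u(x)^2 dx + ∫_0^L u'(x)^2 dx.
Compute u'(x) = 3*x**2 + 3.
Then u(x)^2 = x**6 + 6*x**4 + 6*x**3 + 9*x**2 + 18*x + 9 and u'(x)^2 = 9*x**4 + 18*x**2 + 9.
Integrate each monomial from 0 to 2 using ∫_0^2 c·x^n dx = c·2^(n+1)/(n+1):
  ∫_0^2 u(x)^2 dx = ∫_0^2 (x^6 + 6*x^4 + 6*x^3 + 9*x^2 + 18*x + 9) dx. Term by term:
    ∫_0^2 x^6 dx = 128/7;  ∫_0^2 6*x^4 dx = 192/5;  ∫_0^2 6*x^3 dx = 24;
    ∫_0^2 9*x^2 dx = 24;  ∫_0^2 18*x dx = 36;  ∫_0^2 9 dx = 18.
  Sum: 128/7 + 192/5 + 24 + 24 + 36 + 18 = 5554/35.
  ∫_0^2 u'(x)^2 dx = ∫_0^2 (9*x^4 + 18*x^2 + 9) dx. Term by term:
    ∫_0^2 9*x^4 dx = 288/5;  ∫_0^2 18*x^2 dx = 48;  ∫_0^2 9 dx = 18.
  Sum: 288/5 + 48 + 18 = 618/5.
Adding: ||u||_{H^1}^2 = 5554/35 + 618/5 = 1976/7.


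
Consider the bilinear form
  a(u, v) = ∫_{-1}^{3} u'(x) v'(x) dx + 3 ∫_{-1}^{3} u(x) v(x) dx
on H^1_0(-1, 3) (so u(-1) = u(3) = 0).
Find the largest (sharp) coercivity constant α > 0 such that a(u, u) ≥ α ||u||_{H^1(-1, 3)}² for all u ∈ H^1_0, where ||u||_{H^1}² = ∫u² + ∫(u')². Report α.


α = 1

Coercivity of a(·,·) on H^1_0(-1, 3) means a(u, u) ≥ α ||u||_{H^1}² for every u ∈ H^1_0.
The interval has length L = 4, and Poincaré/coercivity depend only on L. Here a(u, u) = ∫(u')² + (3)·∫u².
Here c = 3 ≥ 1, so a(u,u) = ∫(u')² + c∫u² ≥ ∫(u')² + ∫u² = ||u||_{H^1}², i.e. α = 1 works. No larger α is possible: a(u,u) ≥ α||u||_{H^1}² means (1−α)∫(u')² ≥ (α−c)∫u², and for the modes u_n = sin(nπ(x−x₀)/L) (x₀ the left endpoint) one has ∫u_n²/∫(u_n')² = (L/(nπ))² → 0, so a(u_n,u_n)/||u_n||_{H^1}² → 1. Hence the optimal constant is α = 1.
Therefore α = 1.


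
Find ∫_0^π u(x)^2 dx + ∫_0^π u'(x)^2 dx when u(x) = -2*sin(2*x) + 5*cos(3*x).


||u||_{H^1(0,π)}^2 = 160 + 135*π

u'(x) = -15*sin(3*x) - 4*cos(2*x).
Expand u² and (u')² and integrate term by term on (0, π), using: for integers n ≥ 1, ∫_0^π sin²(nx) dx = ∫_0^π cos²(nx) dx = π/2; for n ≠ n', ∫_0^π sin(nx)sin(n'x) dx = ∫_0^π cos(nx)cos(n'x) dx = 0; and by product-to-sum, ∫_0^π sin(nx)cos(n'x) dx = ½∫_0^π [sin((n+n')x) + sin((n−n')x)] dx, which is 0 when n+n' is even and 2n/(n²−n'²) when n+n' is odd (it need not vanish on (0, π)).
  u² squared terms: (-2)²·∫sin(2x)² dx = 4·π/2 = 2*π;  (5)²·∫cos(3x)² dx = 25·π/2 = 25*π/2.
  u² cross terms: 2·(-2)·(5)·∫sin(2x)·cos(3x) dx = -20·(-4/5) = 16.
  So ∫_0^π u² dx = 2*π + 25*π/2 + 16 = 16 + 29*π/2.
  (u')² squared terms: (-15)²·∫sin(3x)² dx = 225·π/2 = 225*π/2;  (-4)²·∫cos(2x)² dx = 16·π/2 = 8*π.
  (u')² cross terms: 2·(-15)·(-4)·∫sin(3x)·cos(2x) dx = 120·(6/5) = 144.
  So ∫_0^π (u')² dx = 225*π/2 + 8*π + 144 = 144 + 241*π/2.
||u||_{H^1}^2 = (16 + 29*π/2) + (144 + 241*π/2) = 160 + 135*π.


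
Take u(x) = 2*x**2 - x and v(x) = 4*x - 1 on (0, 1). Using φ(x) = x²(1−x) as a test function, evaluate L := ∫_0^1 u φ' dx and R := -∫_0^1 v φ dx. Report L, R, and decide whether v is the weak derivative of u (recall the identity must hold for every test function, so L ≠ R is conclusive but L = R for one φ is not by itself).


LHS = -7/60, RHS = -7/60. Yes, v = u' weakly.

u(x) = 2*x**2 - x, classical derivative u'(x) = 4*x - 1.
φ(x) = x²(1−x), so φ'(x) = x*(2 - 3*x).
Note φ(0) = φ(1) = 0, so the boundary term u·φ vanishes.
LHS = ∫_0^1 u(x) φ'(x) dx = ∫_0^1 (-6*x^4 + 7*x^3 - 2*x^2) dx. Term by term:
  ∫_0^1 -6*x^4 dx = -6/5;  ∫_0^1 7*x^3 dx = 7/4;  ∫_0^1 -2*x^2 dx = -2/3.
Sum: -6/5 + 7/4 − 2/3 = -7/60.
So LHS = -7/60.
∫_0^1 v(x) φ(x) dx = ∫_0^1 (-4*x^4 + 5*x^3 - x^2) dx. Term by term:
  ∫_0^1 -4*x^4 dx = -4/5;  ∫_0^1 5*x^3 dx = 5/4;  ∫_0^1 -x^2 dx = -1/3.
Sum: -4/5 + 5/4 − 1/3 = 7/60.
So RHS = -∫_0^1 v(x) φ(x) dx = -7/60.
LHS = RHS, so the identity holds for this test φ.
Moreover u is smooth here and v(x) = u'(x) = 4*x - 1 pointwise, so the identity holds for every test function. Hence v is the weak derivative of u.


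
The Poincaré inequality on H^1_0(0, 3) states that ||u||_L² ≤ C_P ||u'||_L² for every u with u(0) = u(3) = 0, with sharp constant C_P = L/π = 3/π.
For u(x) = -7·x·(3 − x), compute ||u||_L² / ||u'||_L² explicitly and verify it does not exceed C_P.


||u||_L² / ||u'||_L² = 3*sqrt(10)/10 < C_P = 3/π.

u(x) = -7·x·(3 − x), so u'(x) = 14*x - 21.
u(x) = -7·x·(3 − x) vanishes at x = 0 and x = 3, so u ∈ H^1_0(0, 3). Differentiate via the product rule and integrate the resulting polynomials term by term.
  ∫_0^3 u² dx = ∫_0^3 (49*x^4 - 294*x^3 + 441*x^2) dx. Term by term:
    ∫_0^3 49*x^4 dx = 11907/5;  ∫_0^3 -294*x^3 dx = -11907/2;  ∫_0^3 441*x^2 dx = 3969.
  Sum: 11907/5 − 11907/2 + 3969 = 3969/10.
  ∫_0^3 (u')² dx = ∫_0^3 (196*x^2 - 588*x + 441) dx. Term by term:
    ∫_0^3 196*x^2 dx = 1764;  ∫_0^3 -588*x dx = -2646;  ∫_0^3 441 dx = 1323.
  Sum: 1764 − 2646 + 1323 = 441.
∫_0^3 u² dx = 3969/10, so ||u||_L² = 63*sqrt(10)/10.
∫_0^3 (u')² dx = 441, so ||u'||_L² = 21.
Ratio ||u||_L² / ||u'||_L² = 3*sqrt(10)/10.
Sharp Poincaré constant on H^1_0(0, 3) is C_P = L/π = 3/π, achieved by sin(π/3·x).
A polynomial bump cannot attain the sharp Poincaré constant (only the first sine eigenfunction does), so the ratio is strictly less than C_P, consistent with ||u||_L² ≤ C_P ||u'||_L².


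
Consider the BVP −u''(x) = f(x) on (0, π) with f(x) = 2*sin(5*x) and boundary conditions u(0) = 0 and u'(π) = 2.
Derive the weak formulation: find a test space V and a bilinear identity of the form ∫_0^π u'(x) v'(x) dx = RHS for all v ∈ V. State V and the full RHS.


V = {v ∈ H^1(0, π) : v(0) = 0} (test functions vanish at x = 0 where u is specified); weak form: ∫_0^π u'v' dx = ∫_0^π (2*sin(5*x)) v dx + 2·v(π) for all v ∈ V.

Multiply both sides by a test function v and integrate from 0 to π:
  ∫_0^π −u''(x) v(x) dx = ∫_0^π f(x) v(x) dx.
Integrate the LHS by parts once:
  ∫_0^π −u'' v dx = −[u'(x) v(x)]_0^π + ∫_0^π u'(x) v'(x) dx.
Thus ∫_0^π u'(x) v'(x) dx = ∫_0^π f(x) v(x) dx + [u'(x) v(x)]_0^π.
Choose V so that boundary terms are either known or forced to vanish.
Mixed BC: u(0) = 0 (Dirichlet) and u'(π) = 2 (Neumann). Define V = {v ∈ H^1(0, π) : v(0) = 0}. Then [u' v]_0^π = u'(π)·v(π) − u'(0)·0 = 2·v(π).
Weak formulation: find u (satisfying any essential BC) such that ∫_0^π u'(x) v'(x) dx = ∫_0^π f v dx + 2·v(π) for all v ∈ V (Dirichlet at 0 absorbed into V; Neumann datum at x = π contributes the boundary term).
Substituting f(x) = 2*sin(5*x), the right-hand side is ∫_0^π (2*sin(5*x)) v dx + 2·v(π).


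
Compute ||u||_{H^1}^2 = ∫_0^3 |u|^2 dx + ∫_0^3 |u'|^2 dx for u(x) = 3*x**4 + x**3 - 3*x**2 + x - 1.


||u||_{H^1}^2 = 1867353/28

The H^1 norm (squared) on an interval (0, L) is
  ||u||_{H^1}^2 = ∫_0^L u(x)^2 dx + ∫_0^L u'(x)^2 dx.
Compute u'(x) = 12*x**3 + 3*x**2 - 6*x + 1.
Then u(x)^2 = 9*x**8 + 6*x**7 - 17*x**6 + 5*x**4 - 8*x**3 + 7*x**2 - 2*x + 1 and u'(x)^2 = 144*x**6 + 72*x**5 - 135*x**4 - 12*x**3 + 42*x**2 - 12*x + 1.
Integrate each monomial from 0 to 3 using ∫_0^3 c·x^n dx = c·3^(n+1)/(n+1):
  ∫_0^3 u(x)^2 dx = ∫_0^3 (9*x^8 + 6*x^7 - 17*x^6 + 5*x^4 - 8*x^3 + 7*x^2 - 2*x + 1) dx. Term by term:
    ∫_0^3 9*x^8 dx = 19683;  ∫_0^3 6*x^7 dx = 19683/4;  ∫_0^3 -17*x^6 dx = -37179/7;
    ∫_0^3 5*x^4 dx = 243;  ∫_0^3 -8*x^3 dx = -162;  ∫_0^3 7*x^2 dx = 63;
    ∫_0^3 -2*x dx = -9;  ∫_0^3 1 dx = 3.
  Sum: 19683 + 19683/4 − 37179/7 + 243 − 162 + 63 − 9 + 3 = 544053/28.
  ∫_0^3 u'(x)^2 dx = ∫_0^3 (144*x^6 + 72*x^5 - 135*x^4 - 12*x^3 + 42*x^2 - 12*x + 1) dx. Term by term:
    ∫_0^3 144*x^6 dx = 314928/7;  ∫_0^3 72*x^5 dx = 8748;  ∫_0^3 -135*x^4 dx = -6561;
    ∫_0^3 -12*x^3 dx = -243;  ∫_0^3 42*x^2 dx = 378;  ∫_0^3 -12*x dx = -54;
    ∫_0^3 1 dx = 3.
  Sum: 314928/7 + 8748 − 6561 − 243 + 378 − 54 + 3 = 330825/7.
Adding: ||u||_{H^1}^2 = 544053/28 + 330825/7 = 1867353/28.


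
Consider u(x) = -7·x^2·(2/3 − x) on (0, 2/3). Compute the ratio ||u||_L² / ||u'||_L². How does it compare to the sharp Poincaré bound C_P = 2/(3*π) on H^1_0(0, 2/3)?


||u||_L² / ||u'||_L² = sqrt(14)/21 < C_P = 2/(3*π).

u(x) = -7·x^2·(2/3 − x), so u'(x) = 7*x*(9*x - 4)/3.
u(x) = -7·x^2·(2/3 − x) vanishes at x = 0 and x = 2/3, so u ∈ H^1_0(0, 2/3). Differentiate via the product rule and integrate the resulting polynomials term by term.
  ∫_0^2/3 u² dx = ∫_0^2/3 (49*x^6 - 196*x^5/3 + 196*x^4/9) dx. Term by term:
    ∫_0^2/3 49*x^6 dx = 896/2187;  ∫_0^2/3 -196*x^5/3 dx = -6272/6561;  ∫_0^2/3 196*x^4/9 dx = 6272/10935.
  Sum: 896/2187 − 6272/6561 + 6272/10935 = 896/32805.
  ∫_0^2/3 (u')² dx = ∫_0^2/3 (441*x^4 - 392*x^3 + 784*x^2/9) dx. Term by term:
    ∫_0^2/3 441*x^4 dx = 1568/135;  ∫_0^2/3 -392*x^3 dx = -1568/81;  ∫_0^2/3 784*x^2/9 dx = 6272/729.
  Sum: 1568/135 − 1568/81 + 6272/729 = 3136/3645.
∫_0^2/3 u² dx = 896/32805, so ||u||_L² = 8*sqrt(70)/405.
∫_0^2/3 (u')² dx = 3136/3645, so ||u'||_L² = 56*sqrt(5)/135.
Ratio ||u||_L² / ||u'||_L² = sqrt(14)/21.
Sharp Poincaré constant on H^1_0(0, 2/3) is C_P = L/π = 2/(3*π), achieved by sin(3*π/2·x).
A polynomial bump cannot attain the sharp Poincaré constant (only the first sine eigenfunction does), so the ratio is strictly less than C_P, consistent with ||u||_L² ≤ C_P ||u'||_L².


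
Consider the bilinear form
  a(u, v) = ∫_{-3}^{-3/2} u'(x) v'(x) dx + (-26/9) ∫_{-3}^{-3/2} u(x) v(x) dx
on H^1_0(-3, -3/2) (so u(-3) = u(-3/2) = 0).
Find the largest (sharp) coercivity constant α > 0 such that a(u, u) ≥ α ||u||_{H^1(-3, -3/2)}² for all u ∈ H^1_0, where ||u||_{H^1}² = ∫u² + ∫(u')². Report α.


α = 2*(-13 + 2*π^2)/(9 + 4*π^2)

Coercivity of a(·,·) on H^1_0(-3, -3/2) means a(u, u) ≥ α ||u||_{H^1}² for every u ∈ H^1_0.
The interval has length L = 3/2, and Poincaré/coercivity depend only on L. Here a(u, u) = ∫(u')² + (-26/9)·∫u².
Here c = -26/9 < 0 with |c| < (π/L)² = 4*π^2/9, so coercivity still holds. The condition a(u,u) ≥ α||u||_{H^1}² reads (1−α)∫(u')² ≥ (α−c)∫u². Any admissible α is ≤ 1 (rapidly oscillating u have ∫u²/∫(u')² → 0), and α = 1 would force 0 ≥ (1−c)∫u², impossible since c < 1; so 1−α > 0. By the sharp Poincaré inequality on H^1_0 of an interval of length L, ∫(u')² ≥ (π/L)²∫u² with equality for the first sine mode sin(π(x−x₀)/L) (x₀ the left endpoint), so the inequality holds for all u iff (1−α)(π/L)² ≥ α − c, i.e. α ≤ ((π/L)² + c)/((π/L)² + 1) = (1 + c(L/π)²)/(1 + (L/π)²). (Direct route, valid since c ≤ 0: Poincaré gives c∫u² ≥ c(L/π)²∫(u')², so a(u,u) ≥ (1 + c(L/π)²)∫(u')², while ||u||_{H^1}² ≤ (1 + (L/π)²)∫(u')²; dividing yields the same α.) With (π/L)² = 4*π^2/9 and c = -26/9, the largest admissible constant is α = ((π/L)² + c)/((π/L)² + 1).
Simplifying, α = 2*(-13 + 2*π^2)/(9 + 4*π^2).


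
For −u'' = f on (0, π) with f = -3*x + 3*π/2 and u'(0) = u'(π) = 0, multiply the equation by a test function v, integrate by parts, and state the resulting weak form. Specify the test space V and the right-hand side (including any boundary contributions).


V = H^1(0, π) (no boundary constraint on v; u is determined up to an additive constant); weak form: ∫_0^π u'v' dx = ∫_0^π (-3*x + 3*π/2) v dx for all v ∈ V.

Multiply both sides by a test function v and integrate from 0 to π:
  ∫_0^π −u''(x) v(x) dx = ∫_0^π f(x) v(x) dx.
Integrate the LHS by parts once:
  ∫_0^π −u'' v dx = −[u'(x) v(x)]_0^π + ∫_0^π u'(x) v'(x) dx.
Thus ∫_0^π u'(x) v'(x) dx = ∫_0^π f(x) v(x) dx + [u'(x) v(x)]_0^π.
Choose V so that boundary terms are either known or forced to vanish.
u has homogeneous Neumann: u'(0) = u'(π) = 0. So [u' v]_0^π = 0·v(π) − 0·v(0) = 0 for any v; take V = H^1(0, π).
Weak formulation: find u (satisfying any essential BC) such that ∫_0^π u'(x) v'(x) dx = ∫_0^π f v dx for all v ∈ V (homogeneous Neumann, so boundary terms vanish).
Substituting f(x) = -3*x + 3*π/2, the right-hand side is ∫_0^π (-3*x + 3*π/2) v dx.
Compatibility check (pure Neumann): taking v ≡ 1 ∈ V gives 0 = ∫_0^π f dx + (0) − (0), i.e. ∫_0^π f dx must equal u'(0) − u'(π) = 0. Indeed ∫_0^π (-3*x + 3*π/2) dx = 0, so the data are compatible. The solution is then unique only up to an additive constant (fix it e.g. by requiring ∫_0^π u dx = 0).


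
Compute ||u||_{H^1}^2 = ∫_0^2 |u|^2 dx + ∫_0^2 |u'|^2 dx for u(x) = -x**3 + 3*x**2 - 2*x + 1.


||u||_{H^1}^2 = 394/105

The H^1 norm (squared) on an interval (0, L) is
  ||u||_{H^1}^2 = ∫_0^L u(x)^2 dx + ∫_0^L u'(x)^2 dx.
Compute u'(x) = -3*x**2 + 6*x - 2.
Then u(x)^2 = x**6 - 6*x**5 + 13*x**4 - 14*x**3 + 10*x**2 - 4*x + 1 and u'(x)^2 = 9*x**4 - 36*x**3 + 48*x**2 - 24*x + 4.
Integrate each monomial from 0 to 2 using ∫_0^2 c·x^n dx = c·2^(n+1)/(n+1):
  ∫_0^2 u(x)^2 dx = ∫_0^2 (x^6 - 6*x^5 + 13*x^4 - 14*x^3 + 10*x^2 - 4*x + 1) dx. Term by term:
    ∫_0^2 x^6 dx = 128/7;  ∫_0^2 -6*x^5 dx = -64;  ∫_0^2 13*x^4 dx = 416/5;
    ∫_0^2 -14*x^3 dx = -56;  ∫_0^2 10*x^2 dx = 80/3;  ∫_0^2 -4*x dx = -8;
    ∫_0^2 1 dx = 2.
  Sum: 128/7 − 64 + 416/5 − 56 + 80/3 − 8 + 2 = 226/105.
  ∫_0^2 u'(x)^2 dx = ∫_0^2 (9*x^4 - 36*x^3 + 48*x^2 - 24*x + 4) dx. Term by term:
    ∫_0^2 9*x^4 dx = 288/5;  ∫_0^2 -36*x^3 dx = -144;  ∫_0^2 48*x^2 dx = 128;
    ∫_0^2 -24*x dx = -48;  ∫_0^2 4 dx = 8.
  Sum: 288/5 − 144 + 128 − 48 + 8 = 8/5.
Adding: ||u||_{H^1}^2 = 226/105 + 8/5 = 394/105.


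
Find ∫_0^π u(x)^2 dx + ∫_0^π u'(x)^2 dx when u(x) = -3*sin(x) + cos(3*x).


||u||_{H^1(0,π)}^2 = 14*π

u'(x) = -3*sin(3*x) - 3*cos(x).
Expand u² and (u')² and integrate term by term on (0, π), using: for integers n ≥ 1, ∫_0^π sin²(nx) dx = ∫_0^π cos²(nx) dx = π/2; for n ≠ n', ∫_0^π sin(nx)sin(n'x) dx = ∫_0^π cos(nx)cos(n'x) dx = 0; and by product-to-sum, ∫_0^π sin(nx)cos(n'x) dx = ½∫_0^π [sin((n+n')x) + sin((n−n')x)] dx, which is 0 when n+n' is even and 2n/(n²−n'²) when n+n' is odd (it need not vanish on (0, π)).
  u² squared terms: (-3)²·∫sin(x)² dx = 9·π/2 = 9*π/2;  (1)²·∫cos(3x)² dx = 1·π/2 = π/2.
  u² cross terms: 2·(-3)·(1)·∫sin(x)·cos(3x) dx = -6·(0) = 0.
  So ∫_0^π u² dx = 9*π/2 + π/2 + 0 = 5*π.
  (u')² squared terms: (-3)²·∫cos(x)² dx = 9·π/2 = 9*π/2;  (-3)²·∫sin(3x)² dx = 9·π/2 = 9*π/2.
  (u')² cross terms: 2·(-3)·(-3)·∫cos(x)·sin(3x) dx = 18·(0) = 0.
  So ∫_0^π (u')² dx = 9*π/2 + 9*π/2 + 0 = 9*π.
||u||_{H^1}^2 = (5*π) + (9*π) = 14*π.


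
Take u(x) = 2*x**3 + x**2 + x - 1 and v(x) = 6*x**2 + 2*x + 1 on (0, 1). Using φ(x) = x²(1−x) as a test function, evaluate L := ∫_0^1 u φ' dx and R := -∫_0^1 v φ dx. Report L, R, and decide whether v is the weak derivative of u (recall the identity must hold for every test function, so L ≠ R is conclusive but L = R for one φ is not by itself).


LHS = -23/60, RHS = -23/60. Yes, v = u' weakly.

u(x) = 2*x**3 + x**2 + x - 1, classical derivative u'(x) = 6*x**2 + 2*x + 1.
φ(x) = x²(1−x), so φ'(x) = x*(2 - 3*x).
Note φ(0) = φ(1) = 0, so the boundary term u·φ vanishes.
LHS = ∫_0^1 u(x) φ'(x) dx = ∫_0^1 (-6*x^5 + x^4 - x^3 + 5*x^2 - 2*x) dx. Term by term:
  ∫_0^1 -6*x^5 dx = -1;  ∫_0^1 x^4 dx = 1/5;  ∫_0^1 -x^3 dx = -1/4;
  ∫_0^1 5*x^2 dx = 5/3;  ∫_0^1 -2*x dx = -1.
Sum: -1 + 1/5 − 1/4 + 5/3 − 1 = -23/60.
So LHS = -23/60.
∫_0^1 v(x) φ(x) dx = ∫_0^1 (-6*x^5 + 4*x^4 + x^3 + x^2) dx. Term by term:
  ∫_0^1 -6*x^5 dx = -1;  ∫_0^1 4*x^4 dx = 4/5;  ∫_0^1 x^3 dx = 1/4;
  ∫_0^1 x^2 dx = 1/3.
Sum: -1 + 4/5 + 1/4 + 1/3 = 23/60.
So RHS = -∫_0^1 v(x) φ(x) dx = -23/60.
LHS = RHS, so the identity holds for this test φ.
Moreover u is smooth here and v(x) = u'(x) = 6*x**2 + 2*x + 1 pointwise, so the identity holds for every test function. Hence v is the weak derivative of u.


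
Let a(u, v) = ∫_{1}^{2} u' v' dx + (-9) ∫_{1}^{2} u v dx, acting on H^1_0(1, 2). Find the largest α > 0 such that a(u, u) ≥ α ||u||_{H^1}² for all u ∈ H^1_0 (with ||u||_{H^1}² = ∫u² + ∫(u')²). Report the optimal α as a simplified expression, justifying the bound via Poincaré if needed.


α = (-9 + π^2)/(1 + π^2)

Coercivity of a(·,·) on H^1_0(1, 2) means a(u, u) ≥ α ||u||_{H^1}² for every u ∈ H^1_0.
The interval has length L = 1, and Poincaré/coercivity depend only on L. Here a(u, u) = ∫(u')² + (-9)·∫u².
Here c = -9 < 0 with |c| < (π/L)² = π^2, so coercivity still holds. The condition a(u,u) ≥ α||u||_{H^1}² reads (1−α)∫(u')² ≥ (α−c)∫u². Any admissible α is ≤ 1 (rapidly oscillating u have ∫u²/∫(u')² → 0), and α = 1 would force 0 ≥ (1−c)∫u², impossible since c < 1; so 1−α > 0. By the sharp Poincaré inequality on H^1_0 of an interval of length L, ∫(u')² ≥ (π/L)²∫u² with equality for the first sine mode sin(π(x−x₀)/L) (x₀ the left endpoint), so the inequality holds for all u iff (1−α)(π/L)² ≥ α − c, i.e. α ≤ ((π/L)² + c)/((π/L)² + 1) = (1 + c(L/π)²)/(1 + (L/π)²). (Direct route, valid since c ≤ 0: Poincaré gives c∫u² ≥ c(L/π)²∫(u')², so a(u,u) ≥ (1 + c(L/π)²)∫(u')², while ||u||_{H^1}² ≤ (1 + (L/π)²)∫(u')²; dividing yields the same α.) With (π/L)² = π^2 and c = -9, the largest admissible constant is α = ((π/L)² + c)/((π/L)² + 1).
Simplifying, α = (-9 + π^2)/(1 + π^2).


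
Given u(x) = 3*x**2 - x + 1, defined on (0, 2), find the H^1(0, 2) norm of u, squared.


||u||_{H^1}^2 = 1864/15

The H^1 norm (squared) on an interval (0, L) is
  ||u||_{H^1}^2 = ∫_0^L u(x)^2 dx + ∫_0^L u'(x)^2 dx.
Compute u'(x) = 6*x - 1.
Then u(x)^2 = 9*x**4 - 6*x**3 + 7*x**2 - 2*x + 1 and u'(x)^2 = 36*x**2 - 12*x + 1.
Integrate each monomial from 0 to 2 using ∫_0^2 c·x^n dx = c·2^(n+1)/(n+1):
  ∫_0^2 u(x)^2 dx = ∫_0^2 (9*x^4 - 6*x^3 + 7*x^2 - 2*x + 1) dx. Term by term:
    ∫_0^2 9*x^4 dx = 288/5;  ∫_0^2 -6*x^3 dx = -24;  ∫_0^2 7*x^2 dx = 56/3;
    ∫_0^2 -2*x dx = -4;  ∫_0^2 1 dx = 2.
  Sum: 288/5 − 24 + 56/3 − 4 + 2 = 754/15.
  ∫_0^2 u'(x)^2 dx = ∫_0^2 (36*x^2 - 12*x + 1) dx. Term by term:
    ∫_0^2 36*x^2 dx = 96;  ∫_0^2 -12*x dx = -24;  ∫_0^2 1 dx = 2.
  Sum: 96 − 24 + 2 = 74.
Adding: ||u||_{H^1}^2 = 754/15 + 74 = 1864/15.


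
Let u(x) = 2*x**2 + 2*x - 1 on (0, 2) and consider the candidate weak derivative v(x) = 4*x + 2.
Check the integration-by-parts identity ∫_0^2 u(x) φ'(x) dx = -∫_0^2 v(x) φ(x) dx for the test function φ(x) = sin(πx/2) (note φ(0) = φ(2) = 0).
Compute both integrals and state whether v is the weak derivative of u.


LHS = -24/π, RHS = -24/π. Yes, v = u' weakly.

u(x) = 2*x**2 + 2*x - 1, classical derivative u'(x) = 4*x + 2.
φ(x) = sin(πx/2), so φ'(x) = π*cos(π*x/2)/2.
Note φ(0) = φ(2) = 0, so the boundary term u·φ vanishes.
LHS = ∫_0^2 u(x) φ'(x) dx = ∫_0^2 (π*x^2*cos(π*x/2) + π*x*cos(π*x/2) - π*cos(π*x/2)/2) dx. Term by term:
  ∫_0^2 -π*cos(π*x/2)/2 dx = 0;  ∫_0^2 π*x*cos(π*x/2) dx = -8/π;  ∫_0^2 π*x^2*cos(π*x/2) dx = -16/π.
Sum: 0 − 8/π − 16/π = -24/π.
So LHS = -24/π.
∫_0^2 v(x) φ(x) dx = ∫_0^2 (4*x*sin(π*x/2) + 2*sin(π*x/2)) dx. Term by term:
  ∫_0^2 2*sin(π*x/2) dx = 8/π;  ∫_0^2 4*x*sin(π*x/2) dx = 16/π.
Sum: 8/π + 16/π = 24/π.
So RHS = -∫_0^2 v(x) φ(x) dx = -24/π.
LHS = RHS, so the identity holds for this test φ.
Moreover u is smooth here and v(x) = u'(x) = 4*x + 2 pointwise, so the identity holds for every test function. Hence v is the weak derivative of u.


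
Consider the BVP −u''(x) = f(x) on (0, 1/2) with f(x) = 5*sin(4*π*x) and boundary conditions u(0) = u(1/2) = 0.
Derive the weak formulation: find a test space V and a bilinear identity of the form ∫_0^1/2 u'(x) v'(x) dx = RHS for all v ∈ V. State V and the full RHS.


V = H^1_0(0, 1/2) (so v(0) = v(1/2) = 0); weak form: ∫_0^1/2 u'v' dx = ∫_0^1/2 (5*sin(4*π*x)) v dx for all v ∈ V.

Multiply both sides by a test function v and integrate from 0 to 1/2:
  ∫_0^1/2 −u''(x) v(x) dx = ∫_0^1/2 f(x) v(x) dx.
Integrate the LHS by parts once:
  ∫_0^1/2 −u'' v dx = −[u'(x) v(x)]_0^1/2 + ∫_0^1/2 u'(x) v'(x) dx.
Thus ∫_0^1/2 u'(x) v'(x) dx = ∫_0^1/2 f(x) v(x) dx + [u'(x) v(x)]_0^1/2.
Choose V so that boundary terms are either known or forced to vanish.
u is Dirichlet: u(0) = u(1/2) = 0. Let V = H^1_0(0, 1/2); then v(0) = v(1/2) = 0, and [u' v]_0^1/2 = 0.
Weak formulation: find u (satisfying any essential BC) such that ∫_0^1/2 u'(x) v'(x) dx = ∫_0^1/2 f v dx for all v ∈ V.
Substituting f(x) = 5*sin(4*π*x), the right-hand side is ∫_0^1/2 (5*sin(4*π*x)) v dx.


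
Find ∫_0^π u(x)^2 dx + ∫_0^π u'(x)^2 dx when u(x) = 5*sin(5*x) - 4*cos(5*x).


||u||_{H^1(0,π)}^2 = 533*π

u'(x) = 20*sin(5*x) + 25*cos(5*x).
Expand u² and (u')² and integrate term by term on (0, π), using: for integers n ≥ 1, ∫_0^π sin²(nx) dx = ∫_0^π cos²(nx) dx = π/2; for n ≠ n', ∫_0^π sin(nx)sin(n'x) dx = ∫_0^π cos(nx)cos(n'x) dx = 0; and by product-to-sum, ∫_0^π sin(nx)cos(n'x) dx = ½∫_0^π [sin((n+n')x) + sin((n−n')x)] dx, which is 0 when n+n' is even and 2n/(n²−n'²) when n+n' is odd (it need not vanish on (0, π)).
  u² squared terms: (-4)²·∫cos(5x)² dx = 16·π/2 = 8*π;  (5)²·∫sin(5x)² dx = 25·π/2 = 25*π/2.
  u² cross terms: 2·(-4)·(5)·∫cos(5x)·sin(5x) dx = -40·(0) = 0.
  So ∫_0^π u² dx = 8*π + 25*π/2 + 0 = 41*π/2.
  (u')² squared terms: (20)²·∫sin(5x)² dx = 400·π/2 = 200*π;  (25)²·∫cos(5x)² dx = 625·π/2 = 625*π/2.
  (u')² cross terms: 2·(20)·(25)·∫sin(5x)·cos(5x) dx = 1000·(0) = 0.
  So ∫_0^π (u')² dx = 200*π + 625*π/2 + 0 = 1025*π/2.
||u||_{H^1}^2 = (41*π/2) + (1025*π/2) = 533*π.


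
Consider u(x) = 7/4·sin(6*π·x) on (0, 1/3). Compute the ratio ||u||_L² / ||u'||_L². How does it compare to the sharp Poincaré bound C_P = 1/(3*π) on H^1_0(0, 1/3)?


||u||_L² / ||u'||_L² = 1/(6*π) < C_P = 1/(3*π).

u(x) = 7/4·sin(6*π·x), so u'(x) = 21*π*cos(6*π*x)/2.
Writing u(x) = A·sin(kπx/L) with A = 7/4 and k = 2, use ∫_0^L sin²(kπx/L) dx = L/2 and ∫_0^L cos²(kπx/L) dx = L/2.
u² = 49/16·sin²(6*π·x) and (u')² = 441*π^2/4·cos²(6*π·x), and each of sin², cos² integrates to L/2 = 1/6 over (0, 1/3).
∫_0^1/3 u² dx = 49/96, so ||u||_L² = 7*sqrt(6)/24.
∫_0^1/3 (u')² dx = 147*π^2/8, so ||u'||_L² = 7*sqrt(6)*π/4.
Ratio ||u||_L² / ||u'||_L² = 1/(6*π).
Sharp Poincaré constant on H^1_0(0, 1/3) is C_P = L/π = 1/(3*π), achieved by sin(3*π·x).
This is the k = 2 harmonic; the ratio L/(kπ) is strictly less than C_P = L/π, consistent with the sharp inequality ||u||_L² ≤ C_P ||u'||_L².


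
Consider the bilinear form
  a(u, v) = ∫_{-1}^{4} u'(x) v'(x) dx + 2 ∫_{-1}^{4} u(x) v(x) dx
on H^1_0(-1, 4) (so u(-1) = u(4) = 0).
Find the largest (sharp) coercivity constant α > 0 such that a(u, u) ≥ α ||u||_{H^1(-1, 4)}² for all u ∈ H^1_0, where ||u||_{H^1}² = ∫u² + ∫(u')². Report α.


α = 1

Coercivity of a(·,·) on H^1_0(-1, 4) means a(u, u) ≥ α ||u||_{H^1}² for every u ∈ H^1_0.
The interval has length L = 5, and Poincaré/coercivity depend only on L. Here a(u, u) = ∫(u')² + (2)·∫u².
Here c = 2 ≥ 1, so a(u,u) = ∫(u')² + c∫u² ≥ ∫(u')² + ∫u² = ||u||_{H^1}², i.e. α = 1 works. No larger α is possible: a(u,u) ≥ α||u||_{H^1}² means (1−α)∫(u')² ≥ (α−c)∫u², and for the modes u_n = sin(nπ(x−x₀)/L) (x₀ the left endpoint) one has ∫u_n²/∫(u_n')² = (L/(nπ))² → 0, so a(u_n,u_n)/||u_n||_{H^1}² → 1. Hence the optimal constant is α = 1.
Therefore α = 1.


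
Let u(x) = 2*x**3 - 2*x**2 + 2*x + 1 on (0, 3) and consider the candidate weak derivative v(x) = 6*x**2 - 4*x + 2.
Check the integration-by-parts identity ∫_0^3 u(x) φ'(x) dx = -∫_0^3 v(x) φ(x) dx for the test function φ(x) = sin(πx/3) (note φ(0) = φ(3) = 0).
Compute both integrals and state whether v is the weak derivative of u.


LHS = -138/π + 648/π^3, RHS = -138/π + 648/π^3. Yes, v = u' weakly.

u(x) = 2*x**3 - 2*x**2 + 2*x + 1, classical derivative u'(x) = 6*x**2 - 4*x + 2.
φ(x) = sin(πx/3), so φ'(x) = π*cos(π*x/3)/3.
Note φ(0) = φ(3) = 0, so the boundary term u·φ vanishes.
LHS = ∫_0^3 u(x) φ'(x) dx = ∫_0^3 (2*π*x^3*cos(π*x/3)/3 - 2*π*x^2*cos(π*x/3)/3 + 2*π*x*cos(π*x/3)/3 + π*cos(π*x/3)/3) dx. Term by term:
  ∫_0^3 π*cos(π*x/3)/3 dx = 0;  ∫_0^3 -2*π*x^2*cos(π*x/3)/3 dx = 36/π;  ∫_0^3 2*π*x*cos(π*x/3)/3 dx = -12/π;
  ∫_0^3 2*π*x^3*cos(π*x/3)/3 dx = -162/π + 648/π^3.
Sum: 0 + 36/π − 12/π + -162/π + 648/π^3 = -138/π + 648/π^3.
So LHS = -138/π + 648/π^3.
∫_0^3 v(x) φ(x) dx = ∫_0^3 (6*x^2*sin(π*x/3) - 4*x*sin(π*x/3) + 2*sin(π*x/3)) dx. Term by term:
  ∫_0^3 2*sin(π*x/3) dx = 12/π;  ∫_0^3 -4*x*sin(π*x/3) dx = -36/π;  ∫_0^3 6*x^2*sin(π*x/3) dx = -648/π^3 + 162/π.
Sum: 12/π − 36/π + -648/π^3 + 162/π = -648/π^3 + 138/π.
So RHS = -∫_0^3 v(x) φ(x) dx = -138/π + 648/π^3.
LHS = RHS, so the identity holds for this test φ.
Moreover u is smooth here and v(x) = u'(x) = 6*x**2 - 4*x + 2 pointwise, so the identity holds for every test function. Hence v is the weak derivative of u.


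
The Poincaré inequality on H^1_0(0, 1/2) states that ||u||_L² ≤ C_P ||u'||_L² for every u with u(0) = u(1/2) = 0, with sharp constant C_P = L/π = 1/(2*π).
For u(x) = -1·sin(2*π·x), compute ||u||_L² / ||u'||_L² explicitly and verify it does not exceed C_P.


||u||_L² / ||u'||_L² = 1/(2*π) = C_P.

u(x) = -1·sin(2*π·x), so u'(x) = -2*π*cos(2*π*x).
Writing u(x) = A·sin(kπx/L) with A = -1 and k = 1, use ∫_0^L sin²(kπx/L) dx = L/2 and ∫_0^L cos²(kπx/L) dx = L/2.
u² = 1·sin²(2*π·x) and (u')² = 4*π^2·cos²(2*π·x), and each of sin², cos² integrates to L/2 = 1/4 over (0, 1/2).
∫_0^1/2 u² dx = 1/4, so ||u||_L² = 1/2.
∫_0^1/2 (u')² dx = π^2, so ||u'||_L² = π.
Ratio ||u||_L² / ||u'||_L² = 1/(2*π).
Sharp Poincaré constant on H^1_0(0, 1/2) is C_P = L/π = 1/(2*π), achieved by sin(2*π·x).
This is the k = 1 eigenfunction (up to amplitude), so the ratio equals the sharp Poincaré constant exactly.


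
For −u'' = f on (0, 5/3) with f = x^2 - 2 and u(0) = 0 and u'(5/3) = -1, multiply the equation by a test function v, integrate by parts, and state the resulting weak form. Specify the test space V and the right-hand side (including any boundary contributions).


V = {v ∈ H^1(0, 5/3) : v(0) = 0} (test functions vanish at x = 0 where u is specified); weak form: ∫_0^5/3 u'v' dx = ∫_0^5/3 (x^2 - 2) v dx − v(5/3) for all v ∈ V.

Multiply both sides by a test function v and integrate from 0 to 5/3:
  ∫_0^5/3 −u''(x) v(x) dx = ∫_0^5/3 f(x) v(x) dx.
Integrate the LHS by parts once:
  ∫_0^5/3 −u'' v dx = −[u'(x) v(x)]_0^5/3 + ∫_0^5/3 u'(x) v'(x) dx.
Thus ∫_0^5/3 u'(x) v'(x) dx = ∫_0^5/3 f(x) v(x) dx + [u'(x) v(x)]_0^5/3.
Choose V so that boundary terms are either known or forced to vanish.
Mixed BC: u(0) = 0 (Dirichlet) and u'(5/3) = -1 (Neumann). Define V = {v ∈ H^1(0, 5/3) : v(0) = 0}. Then [u' v]_0^5/3 = u'(5/3)·v(5/3) − u'(0)·0 = − v(5/3).
Weak formulation: find u (satisfying any essential BC) such that ∫_0^5/3 u'(x) v'(x) dx = ∫_0^5/3 f v dx − v(5/3) for all v ∈ V (Dirichlet at 0 absorbed into V; Neumann datum at x = 5/3 contributes the boundary term).
Substituting f(x) = x^2 - 2, the right-hand side is ∫_0^5/3 (x^2 - 2) v dx − v(5/3).


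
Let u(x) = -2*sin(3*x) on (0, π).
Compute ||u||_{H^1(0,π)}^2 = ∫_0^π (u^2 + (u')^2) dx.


||u||_{H^1(0,π)}^2 = 20*π

u'(x) = -6*cos(3*x).
Expand u² and (u')² and integrate term by term on (0, π), using: for integers n ≥ 1, ∫_0^π sin²(nx) dx = ∫_0^π cos²(nx) dx = π/2; for n ≠ n', ∫_0^π sin(nx)sin(n'x) dx = ∫_0^π cos(nx)cos(n'x) dx = 0; and by product-to-sum, ∫_0^π sin(nx)cos(n'x) dx = ½∫_0^π [sin((n+n')x) + sin((n−n')x)] dx, which is 0 when n+n' is even and 2n/(n²−n'²) when n+n' is odd (it need not vanish on (0, π)).
  u² squared terms: (-2)²·∫sin(3x)² dx = 4·π/2 = 2*π.
  So ∫_0^π u² dx = 2*π.
  (u')² squared terms: (-6)²·∫cos(3x)² dx = 36·π/2 = 18*π.
  So ∫_0^π (u')² dx = 18*π.
||u||_{H^1}^2 = (2*π) + (18*π) = 20*π.


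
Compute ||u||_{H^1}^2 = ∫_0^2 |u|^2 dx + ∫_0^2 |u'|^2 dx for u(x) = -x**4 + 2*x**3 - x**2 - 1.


||u||_{H^1}^2 = 2174/63

The H^1 norm (squared) on an interval (0, L) is
  ||u||_{H^1}^2 = ∫_0^L u(x)^2 dx + ∫_0^L u'(x)^2 dx.
Compute u'(x) = -4*x**3 + 6*x**2 - 2*x.
Then u(x)^2 = x**8 - 4*x**7 + 6*x**6 - 4*x**5 + 3*x**4 - 4*x**3 + 2*x**2 + 1 and u'(x)^2 = 16*x**6 - 48*x**5 + 52*x**4 - 24*x**3 + 4*x**2.
Integrate each monomial from 0 to 2 using ∫_0^2 c·x^n dx = c·2^(n+1)/(n+1):
  ∫_0^2 u(x)^2 dx = ∫_0^2 (x^8 - 4*x^7 + 6*x^6 - 4*x^5 + 3*x^4 - 4*x^3 + 2*x^2 + 1) dx. Term by term:
    ∫_0^2 x^8 dx = 512/9;  ∫_0^2 -4*x^7 dx = -128;  ∫_0^2 6*x^6 dx = 768/7;
    ∫_0^2 -4*x^5 dx = -128/3;  ∫_0^2 3*x^4 dx = 96/5;  ∫_0^2 -4*x^3 dx = -16;
    ∫_0^2 2*x^2 dx = 16/3;  ∫_0^2 1 dx = 2.
  Sum: 512/9 − 128 + 768/7 − 128/3 + 96/5 − 16 + 16/3 + 2 = 2038/315.
  ∫_0^2 u'(x)^2 dx = ∫_0^2 (16*x^6 - 48*x^5 + 52*x^4 - 24*x^3 + 4*x^2) dx. Term by term:
    ∫_0^2 16*x^6 dx = 2048/7;  ∫_0^2 -48*x^5 dx = -512;  ∫_0^2 52*x^4 dx = 1664/5;
    ∫_0^2 -24*x^3 dx = -96;  ∫_0^2 4*x^2 dx = 32/3.
  Sum: 2048/7 − 512 + 1664/5 − 96 + 32/3 = 2944/105.
Adding: ||u||_{H^1}^2 = 2038/315 + 2944/105 = 2174/63.


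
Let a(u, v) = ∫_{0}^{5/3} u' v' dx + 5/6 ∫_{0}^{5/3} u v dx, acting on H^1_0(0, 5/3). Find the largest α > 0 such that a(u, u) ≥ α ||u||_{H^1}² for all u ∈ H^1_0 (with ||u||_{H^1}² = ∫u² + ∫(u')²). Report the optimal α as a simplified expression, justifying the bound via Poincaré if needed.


α = (125 + 54*π^2)/(6*(25 + 9*π^2))

Coercivity of a(·,·) on H^1_0(0, 5/3) means a(u, u) ≥ α ||u||_{H^1}² for every u ∈ H^1_0.
The interval has length L = 5/3, and Poincaré/coercivity depend only on L. Here a(u, u) = ∫(u')² + (5/6)·∫u².
Here 0 < c = 5/6 < 1. The condition a(u,u) ≥ α||u||_{H^1}² reads (1−α)∫(u')² ≥ (α−c)∫u². Any admissible α is ≤ 1 (rapidly oscillating u have ∫u²/∫(u')² → 0), and α = 1 would force 0 ≥ (1−c)∫u², impossible since c < 1; so 1−α > 0. By the sharp Poincaré inequality on H^1_0 of an interval of length L, ∫(u')² ≥ (π/L)²∫u² with equality for the first sine mode sin(π(x−x₀)/L) (x₀ the left endpoint), so the inequality holds for all u iff (1−α)(π/L)² ≥ α − c, i.e. α ≤ ((π/L)² + c)/((π/L)² + 1) = (1 + c(L/π)²)/(1 + (L/π)²). With (π/L)² = 9*π^2/25 and c = 5/6, the largest admissible constant is α = ((π/L)² + c)/((π/L)² + 1).
Simplifying, α = (125 + 54*π^2)/(6*(25 + 9*π^2)).


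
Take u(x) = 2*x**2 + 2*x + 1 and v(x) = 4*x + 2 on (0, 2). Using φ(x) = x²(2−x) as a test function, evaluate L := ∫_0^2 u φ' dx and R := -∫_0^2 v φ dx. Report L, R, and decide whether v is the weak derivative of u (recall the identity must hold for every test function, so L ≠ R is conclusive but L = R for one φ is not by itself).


LHS = -136/15, RHS = -136/15. Yes, v = u' weakly.

u(x) = 2*x**2 + 2*x + 1, classical derivative u'(x) = 4*x + 2.
φ(x) = x²(2−x), so φ'(x) = x*(4 - 3*x).
Note φ(0) = φ(2) = 0, so the boundary term u·φ vanishes.
LHS = ∫_0^2 u(x) φ'(x) dx = ∫_0^2 (-6*x^4 + 2*x^3 + 5*x^2 + 4*x) dx. Term by term:
  ∫_0^2 -6*x^4 dx = -192/5;  ∫_0^2 2*x^3 dx = 8;  ∫_0^2 5*x^2 dx = 40/3;
  ∫_0^2 4*x dx = 8.
Sum: -192/5 + 8 + 40/3 + 8 = -136/15.
So LHS = -136/15.
∫_0^2 v(x) φ(x) dx = ∫_0^2 (-4*x^4 + 6*x^3 + 4*x^2) dx. Term by term:
  ∫_0^2 -4*x^4 dx = -128/5;  ∫_0^2 6*x^3 dx = 24;  ∫_0^2 4*x^2 dx = 32/3.
Sum: -128/5 + 24 + 32/3 = 136/15.
So RHS = -∫_0^2 v(x) φ(x) dx = -136/15.
LHS = RHS, so the identity holds for this test φ.
Moreover u is smooth here and v(x) = u'(x) = 4*x + 2 pointwise, so the identity holds for every test function. Hence v is the weak derivative of u.


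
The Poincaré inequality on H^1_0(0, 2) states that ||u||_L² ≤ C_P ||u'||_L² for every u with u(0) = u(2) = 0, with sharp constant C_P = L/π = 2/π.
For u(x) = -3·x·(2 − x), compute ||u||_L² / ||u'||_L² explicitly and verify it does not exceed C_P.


||u||_L² / ||u'||_L² = sqrt(10)/5 < C_P = 2/π.

u(x) = -3·x·(2 − x), so u'(x) = 6*x - 6.
u(x) = -3·x·(2 − x) vanishes at x = 0 and x = 2, so u ∈ H^1_0(0, 2). Differentiate via the product rule and integrate the resulting polynomials term by term.
  ∫_0^2 u² dx = ∫_0^2 (9*x^4 - 36*x^3 + 36*x^2) dx. Term by term:
    ∫_0^2 9*x^4 dx = 288/5;  ∫_0^2 -36*x^3 dx = -144;  ∫_0^2 36*x^2 dx = 96.
  Sum: 288/5 − 144 + 96 = 48/5.
  ∫_0^2 (u')² dx = ∫_0^2 (36*x^2 - 72*x + 36) dx. Term by term:
    ∫_0^2 36*x^2 dx = 96;  ∫_0^2 -72*x dx = -144;  ∫_0^2 36 dx = 72.
  Sum: 96 − 144 + 72 = 24.
∫_0^2 u² dx = 48/5, so ||u||_L² = 4*sqrt(15)/5.
∫_0^2 (u')² dx = 24, so ||u'||_L² = 2*sqrt(6).
Ratio ||u||_L² / ||u'||_L² = sqrt(10)/5.
Sharp Poincaré constant on H^1_0(0, 2) is C_P = L/π = 2/π, achieved by sin(π/2·x).
A polynomial bump cannot attain the sharp Poincaré constant (only the first sine eigenfunction does), so the ratio is strictly less than C_P, consistent with ||u||_L² ≤ C_P ||u'||_L².


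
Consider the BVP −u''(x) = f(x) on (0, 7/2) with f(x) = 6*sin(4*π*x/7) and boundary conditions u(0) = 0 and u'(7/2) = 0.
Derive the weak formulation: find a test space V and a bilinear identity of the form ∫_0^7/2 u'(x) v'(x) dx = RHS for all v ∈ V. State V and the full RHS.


V = {v ∈ H^1(0, 7/2) : v(0) = 0} (test functions vanish at x = 0 where u is specified); weak form: ∫_0^7/2 u'v' dx = ∫_0^7/2 (6*sin(4*π*x/7)) v dx for all v ∈ V.

Multiply both sides by a test function v and integrate from 0 to 7/2:
  ∫_0^7/2 −u''(x) v(x) dx = ∫_0^7/2 f(x) v(x) dx.
Integrate the LHS by parts once:
  ∫_0^7/2 −u'' v dx = −[u'(x) v(x)]_0^7/2 + ∫_0^7/2 u'(x) v'(x) dx.
Thus ∫_0^7/2 u'(x) v'(x) dx = ∫_0^7/2 f(x) v(x) dx + [u'(x) v(x)]_0^7/2.
Choose V so that boundary terms are either known or forced to vanish.
Mixed BC: u(0) = 0 (Dirichlet) and u'(7/2) = 0 (Neumann). Define V = {v ∈ H^1(0, 7/2) : v(0) = 0}. Then [u' v]_0^7/2 = u'(7/2)·v(7/2) − u'(0)·0 = 0.
Weak formulation: find u (satisfying any essential BC) such that ∫_0^7/2 u'(x) v'(x) dx = ∫_0^7/2 f v dx for all v ∈ V (Dirichlet at 0 absorbed into V; the Neumann datum at x = 7/2 is zero, so no boundary term remains).
Substituting f(x) = 6*sin(4*π*x/7), the right-hand side is ∫_0^7/2 (6*sin(4*π*x/7)) v dx.


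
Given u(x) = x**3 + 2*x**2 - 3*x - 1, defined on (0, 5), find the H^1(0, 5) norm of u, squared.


||u||_{H^1}^2 = 1153525/42

The H^1 norm (squared) on an interval (0, L) is
  ||u||_{H^1}^2 = ∫_0^L u(x)^2 dx + ∫_0^L u'(x)^2 dx.
Compute u'(x) = 3*x**2 + 4*x - 3.
Then u(x)^2 = x**6 + 4*x**5 - 2*x**4 - 14*x**3 + 5*x**2 + 6*x + 1 and u'(x)^2 = 9*x**4 + 24*x**3 - 2*x**2 - 24*x + 9.
Integrate each monomial from 0 to 5 using ∫_0^5 c·x^n dx = c·5^(n+1)/(n+1):
  ∫_0^5 u(x)^2 dx = ∫_0^5 (x^6 + 4*x^5 - 2*x^4 - 14*x^3 + 5*x^2 + 6*x + 1) dx. Term by term:
    ∫_0^5 x^6 dx = 78125/7;  ∫_0^5 4*x^5 dx = 31250/3;  ∫_0^5 -2*x^4 dx = -1250;
    ∫_0^5 -14*x^3 dx = -4375/2;  ∫_0^5 5*x^2 dx = 625/3;  ∫_0^5 6*x dx = 75;
    ∫_0^5 1 dx = 5.
  Sum: 78125/7 + 31250/3 − 1250 − 4375/2 + 625/3 + 75 + 5 = 257995/14.
  ∫_0^5 u'(x)^2 dx = ∫_0^5 (9*x^4 + 24*x^3 - 2*x^2 - 24*x + 9) dx. Term by term:
    ∫_0^5 9*x^4 dx = 5625;  ∫_0^5 24*x^3 dx = 3750;  ∫_0^5 -2*x^2 dx = -250/3;
    ∫_0^5 -24*x dx = -300;  ∫_0^5 9 dx = 45.
  Sum: 5625 + 3750 − 250/3 − 300 + 45 = 27110/3.
Adding: ||u||_{H^1}^2 = 257995/14 + 27110/3 = 1153525/42.


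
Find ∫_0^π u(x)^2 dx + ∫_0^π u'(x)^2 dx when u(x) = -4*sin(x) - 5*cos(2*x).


||u||_{H^1(0,π)}^2 = -400/3 + 157*π/2

u'(x) = 10*sin(2*x) - 4*cos(x).
Expand u² and (u')² and integrate term by term on (0, π), using: for integers n ≥ 1, ∫_0^π sin²(nx) dx = ∫_0^π cos²(nx) dx = π/2; for n ≠ n', ∫_0^π sin(nx)sin(n'x) dx = ∫_0^π cos(nx)cos(n'x) dx = 0; and by product-to-sum, ∫_0^π sin(nx)cos(n'x) dx = ½∫_0^π [sin((n+n')x) + sin((n−n')x)] dx, which is 0 when n+n' is even and 2n/(n²−n'²) when n+n' is odd (it need not vanish on (0, π)).
  u² squared terms: (-5)²·∫cos(2x)² dx = 25·π/2 = 25*π/2;  (-4)²·∫sin(x)² dx = 16·π/2 = 8*π.
  u² cross terms: 2·(-5)·(-4)·∫cos(2x)·sin(x) dx = 40·(-2/3) = -80/3.
  So ∫_0^π u² dx = 25*π/2 + 8*π − 80/3 = -80/3 + 41*π/2.
  (u')² squared terms: (-4)²·∫cos(x)² dx = 16·π/2 = 8*π;  (10)²·∫sin(2x)² dx = 100·π/2 = 50*π.
  (u')² cross terms: 2·(-4)·(10)·∫cos(x)·sin(2x) dx = -80·(4/3) = -320/3.
  So ∫_0^π (u')² dx = 8*π + 50*π − 320/3 = -320/3 + 58*π.
||u||_{H^1}^2 = (-80/3 + 41*π/2) + (-320/3 + 58*π) = -400/3 + 157*π/2.


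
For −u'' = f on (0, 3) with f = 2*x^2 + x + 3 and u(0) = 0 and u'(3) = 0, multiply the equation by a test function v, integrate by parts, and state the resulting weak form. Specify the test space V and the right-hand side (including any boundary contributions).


V = {v ∈ H^1(0, 3) : v(0) = 0} (test functions vanish at x = 0 where u is specified); weak form: ∫_0^3 u'v' dx = ∫_0^3 (2*x^2 + x + 3) v dx for all v ∈ V.

Multiply both sides by a test function v and integrate from 0 to 3:
  ∫_0^3 −u''(x) v(x) dx = ∫_0^3 f(x) v(x) dx.
Integrate the LHS by parts once:
  ∫_0^3 −u'' v dx = −[u'(x) v(x)]_0^3 + ∫_0^3 u'(x) v'(x) dx.
Thus ∫_0^3 u'(x) v'(x) dx = ∫_0^3 f(x) v(x) dx + [u'(x) v(x)]_0^3.
Choose V so that boundary terms are either known or forced to vanish.
Mixed BC: u(0) = 0 (Dirichlet) and u'(3) = 0 (Neumann). Define V = {v ∈ H^1(0, 3) : v(0) = 0}. Then [u' v]_0^3 = u'(3)·v(3) − u'(0)·0 = 0.
Weak formulation: find u (satisfying any essential BC) such that ∫_0^3 u'(x) v'(x) dx = ∫_0^3 f v dx for all v ∈ V (Dirichlet at 0 absorbed into V; the Neumann datum at x = 3 is zero, so no boundary term remains).
Substituting f(x) = 2*x^2 + x + 3, the right-hand side is ∫_0^3 (2*x^2 + x + 3) v dx.
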